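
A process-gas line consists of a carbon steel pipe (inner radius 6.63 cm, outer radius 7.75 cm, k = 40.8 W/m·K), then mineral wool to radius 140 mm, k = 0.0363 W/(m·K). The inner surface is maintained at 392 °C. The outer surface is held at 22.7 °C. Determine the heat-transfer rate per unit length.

Treat each layer as a resistance in series:
  R'_carbon steel = ln(0.0775/0.0663)/(2πk) = 0.1561/(2π·40.8) = 6.089×10^-4 m·K/W
  R'_mineral wool = ln(0.140/0.0775)/(2πk) = 0.5914/(2π·0.0363) = 2.593 m·K/W
ΣR = 6.089×10^-4 + 2.593 = 2.594 m·K/W
Q' = ΔT/ΣR = (392 °C − 22.7 °C)/2.594 = 142 W/m

Q' = 142 W/m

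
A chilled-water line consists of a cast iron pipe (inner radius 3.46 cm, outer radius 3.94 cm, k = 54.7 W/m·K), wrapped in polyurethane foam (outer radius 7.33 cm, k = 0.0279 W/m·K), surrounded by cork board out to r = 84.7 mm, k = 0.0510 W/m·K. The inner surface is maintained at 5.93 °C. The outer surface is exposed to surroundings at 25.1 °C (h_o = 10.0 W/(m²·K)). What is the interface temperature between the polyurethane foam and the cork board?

Resistance network (inner→outer):
  R'_cast iron = ln(0.0394/0.0346)/(2πk) = 0.1299/(2π·54.7) = 3.780×10^-4 m·K/W
  R'_polyurethane foam = ln(0.0733/0.0394)/(2πk) = 0.6208/(2π·0.0279) = 3.541 m·K/W
  R'_cork board = ln(0.0847/0.0733)/(2πk) = 0.1446/(2π·0.0510) = 0.4511 m·K/W
  R'_conv,out = 1/(2πr h) = 1/(2π·0.0847·10.0) = 0.1879 m·K/W
ΣR = 3.780×10^-4 + 3.541 + 0.4511 + 0.1879 = 4.180 m·K/W
Q' = ΔT/ΣR = (5.93 °C − 25.1 °C)/4.180 = -4.586 W/m
From the inner boundary to the polyurethane foam/cork board interface, ΣR_partial = 3.541 m·K/W.
T_interface = T_in − Q'·ΣR_partial = 5.93 °C − (-4.586)(3.541) = 22.2 °C

T = 22.2 °C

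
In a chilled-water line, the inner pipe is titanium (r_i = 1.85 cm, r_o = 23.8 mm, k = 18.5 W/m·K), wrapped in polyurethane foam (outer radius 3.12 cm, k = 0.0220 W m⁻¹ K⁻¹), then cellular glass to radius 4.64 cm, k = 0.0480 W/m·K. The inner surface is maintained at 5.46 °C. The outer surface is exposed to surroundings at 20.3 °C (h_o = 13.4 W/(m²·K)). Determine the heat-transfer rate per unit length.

Resistance network (inner→outer):
  R'_titanium = ln(0.0238/0.0185)/(2πk) = 0.2519/(2π·18.5) = 0.002167 m·K/W
  R'_polyurethane foam = ln(0.0312/0.0238)/(2πk) = 0.2707/(2π·0.0220) = 1.959 m·K/W
  R'_cellular glass = ln(0.0464/0.0312)/(2πk) = 0.3969/(2π·0.0480) = 1.316 m·K/W
  R'_conv,out = 1/(2πr h) = 1/(2π·0.0464·13.4) = 0.2560 m·K/W
ΣR = 0.002167 + 1.959 + 1.316 + 0.2560 = 3.533 m·K/W
Q' = ΔT/ΣR = (5.46 °C − 20.3 °C)/3.533 = -4.20 W/m
(Negative Q' ⇒ heat flows inward; heat gain = 4.20 W/m.)

Q' = 4.20 W/m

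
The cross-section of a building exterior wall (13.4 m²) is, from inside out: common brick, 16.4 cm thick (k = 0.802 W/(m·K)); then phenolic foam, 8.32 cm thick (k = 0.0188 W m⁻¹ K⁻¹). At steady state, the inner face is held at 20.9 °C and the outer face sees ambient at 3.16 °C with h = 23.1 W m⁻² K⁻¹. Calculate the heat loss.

Treat each layer as a resistance in series:
  R_common brick = L/(kA) = 0.164/(0.802·13.4) = 0.01526 K/W
  R_phenolic foam = L/(kA) = 0.0832/(0.0188·13.4) = 0.3303 K/W
  R_conv,out = 1/(hA) = 1/(23.1·13.4) = 0.003231 K/W
ΣR = 0.01526 + 0.3303 + 0.003231 = 0.3488 K/W
Q = ΔT/ΣR = (20.9 °C − 3.16 °C)/0.3488 = 50.9 W

Q = 50.9 W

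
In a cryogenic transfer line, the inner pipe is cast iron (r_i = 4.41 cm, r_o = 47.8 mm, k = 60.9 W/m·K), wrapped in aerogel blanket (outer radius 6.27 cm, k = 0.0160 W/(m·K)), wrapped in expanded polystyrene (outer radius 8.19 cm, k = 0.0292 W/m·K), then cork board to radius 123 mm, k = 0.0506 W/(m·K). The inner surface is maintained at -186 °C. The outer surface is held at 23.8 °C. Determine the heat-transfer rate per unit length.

Q' = 38.6 W/m

Resistance network (inner→outer):
  R'_cast iron = ln(0.0478/0.0441)/(2πk) = 0.08057/(2π·60.9) = 2.105×10^-4 m·K/W
  R'_aerogel blanket = ln(0.0627/0.0478)/(2πk) = 0.2713/(2π·0.0160) = 2.699 m·K/W
  R'_expanded polystyrene = ln(0.0819/0.0627)/(2πk) = 0.2671/(2π·0.0292) = 1.456 m·K/W
  R'_cork board = ln(0.123/0.0819)/(2πk) = 0.4067/(2π·0.0506) = 1.279 m·K/W
ΣR = 2.105×10^-4 + 2.699 + 1.456 + 1.279 = 5.434 m·K/W
Q' = ΔT/ΣR = (-186 °C − 23.8 °C)/5.434 = -38.6 W/m
(Negative Q' ⇒ heat flows inward; heat gain = 38.6 W/m.)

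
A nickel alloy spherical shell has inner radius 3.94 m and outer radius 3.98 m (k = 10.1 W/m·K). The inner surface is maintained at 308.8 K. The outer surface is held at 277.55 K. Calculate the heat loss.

Q = 4πk·ΔT/(1/r₁ − 1/r₂) = 4π × 10.1 × 31.25 / (1/3.94 − 1/3.98) = 1.55×10^6 W

Q = 1550 kW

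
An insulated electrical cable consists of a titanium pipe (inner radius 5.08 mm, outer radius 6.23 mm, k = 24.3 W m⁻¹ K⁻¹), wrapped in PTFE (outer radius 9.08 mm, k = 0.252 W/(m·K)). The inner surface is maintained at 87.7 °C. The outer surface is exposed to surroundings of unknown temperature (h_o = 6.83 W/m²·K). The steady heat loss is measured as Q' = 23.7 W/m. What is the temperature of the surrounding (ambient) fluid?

Series resistances:
  R'_titanium = ln(0.00623/0.00508)/(2πk) = 0.2041/(2π·24.3) = 0.001337 m·K/W
  R'_PTFE = ln(0.00908/0.00623)/(2πk) = 0.3767/(2π·0.252) = 0.2379 m·K/W
  R'_conv,out = 1/(2πr h) = 1/(2π·0.00908·6.83) = 2.566 m·K/W
ΣR = 2.806 m·K/W
ΔT = Q'·ΣR = 23.7 × 2.806 = 66.50 K
Heat flows outward, so T_out = T_in − ΔT = 87.7 − 66.50 = 21.2 °C

T_out = 21.2 °C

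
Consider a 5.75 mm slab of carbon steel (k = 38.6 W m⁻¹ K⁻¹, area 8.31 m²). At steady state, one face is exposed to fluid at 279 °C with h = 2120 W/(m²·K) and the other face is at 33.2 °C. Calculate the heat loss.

Treat each layer as a resistance in series:
  R_conv,in = 1/(hA) = 1/(2120·8.31) = 5.676×10^-5 K/W
  R_carbon steel = L/(kA) = 0.00575/(38.6·8.31) = 1.793×10^-5 K/W
ΣR = 5.676×10^-5 + 1.793×10^-5 = 7.469×10^-5 K/W
Q = ΔT/ΣR = (279 °C − 33.2 °C)/7.469×10^-5 = 3.29×10^6 W

Q = 3290 kW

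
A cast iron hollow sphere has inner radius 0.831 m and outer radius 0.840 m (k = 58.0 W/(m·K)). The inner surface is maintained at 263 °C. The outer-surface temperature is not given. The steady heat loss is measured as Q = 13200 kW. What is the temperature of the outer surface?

T_out = 29.5 °C

Series resistances:
  R_cast iron = (1/0.831 − 1/0.840)/(4πk) = 0.01289/(4π·58.0) = 1.769×10^-5 K/W
ΣR = 1.769×10^-5 K/W
ΔT = Q·ΣR = 1.32×10^7 × 1.769×10^-5 = 233.5 K
Heat flows outward, so T_out = T_in − ΔT = 263 − 233.5 = 29.5 °C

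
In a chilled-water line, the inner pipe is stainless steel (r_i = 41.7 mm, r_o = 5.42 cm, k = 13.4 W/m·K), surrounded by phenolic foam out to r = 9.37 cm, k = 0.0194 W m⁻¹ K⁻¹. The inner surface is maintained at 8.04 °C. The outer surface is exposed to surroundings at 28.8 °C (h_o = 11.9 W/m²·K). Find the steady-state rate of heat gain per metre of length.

Q' = 4.48 W/m

Resistance network (inner→outer):
  R'_stainless steel = ln(0.0542/0.0417)/(2πk) = 0.2622/(2π·13.4) = 0.003114 m·K/W
  R'_phenolic foam = ln(0.0937/0.0542)/(2πk) = 0.5474/(2π·0.0194) = 4.491 m·K/W
  R'_conv,out = 1/(2πr h) = 1/(2π·0.0937·11.9) = 0.1427 m·K/W
ΣR = 0.003114 + 4.491 + 0.1427 = 4.637 m·K/W
Q' = ΔT/ΣR = (8.04 °C − 28.8 °C)/4.637 = -4.48 W/m
(Negative Q' ⇒ heat flows inward; heat gain = 4.48 W/m.)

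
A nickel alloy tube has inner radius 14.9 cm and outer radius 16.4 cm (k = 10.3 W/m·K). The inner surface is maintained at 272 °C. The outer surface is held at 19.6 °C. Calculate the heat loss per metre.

Q' = 1.70×10^5 W/m

Q' = 2πk·ΔT/ln(r₂/r₁) = 2π × 10.3 × 252.4 / ln(0.164/0.149) = 1.70×10^5 W/m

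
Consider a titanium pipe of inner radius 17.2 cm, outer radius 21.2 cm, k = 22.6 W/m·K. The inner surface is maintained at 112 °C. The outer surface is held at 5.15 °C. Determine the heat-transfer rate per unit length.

Q' = 2πk·ΔT/ln(r₂/r₁) = 2π × 22.6 × 106.85 / ln(0.212/0.172) = 72600 W/m

Q' = 72.6 kW/m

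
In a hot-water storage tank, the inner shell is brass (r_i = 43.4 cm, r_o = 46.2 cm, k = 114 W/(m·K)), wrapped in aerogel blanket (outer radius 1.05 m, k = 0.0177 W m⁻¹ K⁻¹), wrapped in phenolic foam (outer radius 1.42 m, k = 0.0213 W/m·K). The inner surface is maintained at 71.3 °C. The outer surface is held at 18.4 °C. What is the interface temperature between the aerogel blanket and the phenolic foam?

T = 26.1 °C

Resistance network (inner→outer):
  R_brass = (1/0.434 − 1/0.462)/(4πk) = 0.1396/(4π·114) = 9.748×10^-5 K/W
  R_aerogel blanket = (1/0.462 − 1/1.05)/(4πk) = 1.212/(4π·0.0177) = 5.450 K/W
  R_phenolic foam = (1/1.05 − 1/1.42)/(4πk) = 0.2482/(4π·0.0213) = 0.9271 K/W
ΣR = 9.748×10^-5 + 5.450 + 0.9271 = 6.377 K/W
Q = ΔT/ΣR = (71.3 °C − 18.4 °C)/6.377 = 8.295 W
From the inner boundary to the aerogel blanket/phenolic foam interface, ΣR_partial = 5.450 K/W.
T_interface = T_in − Q·ΣR_partial = 71.3 °C − (8.295)(5.450) = 26.1 °C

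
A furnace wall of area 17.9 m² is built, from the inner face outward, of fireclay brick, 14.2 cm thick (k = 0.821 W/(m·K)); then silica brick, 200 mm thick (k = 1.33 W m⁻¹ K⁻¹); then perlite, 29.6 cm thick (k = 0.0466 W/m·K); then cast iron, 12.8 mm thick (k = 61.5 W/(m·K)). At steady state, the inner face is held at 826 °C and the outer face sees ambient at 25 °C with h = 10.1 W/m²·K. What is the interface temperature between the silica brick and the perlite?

Series thermal resistances, inner to outer:
  R_fireclay brick = L/(kA) = 0.142/(0.821·17.9) = 0.009663 K/W
  R_silica brick = L/(kA) = 0.200/(1.33·17.9) = 0.008401 K/W
  R_perlite = L/(kA) = 0.296/(0.0466·17.9) = 0.3549 K/W
  R_cast iron = L/(kA) = 0.0128/(61.5·17.9) = 1.163×10^-5 K/W
  R_conv,out = 1/(hA) = 1/(10.1·17.9) = 0.005531 K/W
ΣR = 0.009663 + 0.008401 + 0.3549 + 1.163×10^-5 + 0.005531 = 0.3785 K/W
Q = ΔT/ΣR = (826 °C − 25 °C)/0.3785 = 2116 W
From the inner boundary to the silica brick/perlite interface, ΣR_partial = 0.01806 K/W.
T_interface = T_in − Q·ΣR_partial = 826 °C − (2116)(0.01806) = 788 °C

T = 788 °C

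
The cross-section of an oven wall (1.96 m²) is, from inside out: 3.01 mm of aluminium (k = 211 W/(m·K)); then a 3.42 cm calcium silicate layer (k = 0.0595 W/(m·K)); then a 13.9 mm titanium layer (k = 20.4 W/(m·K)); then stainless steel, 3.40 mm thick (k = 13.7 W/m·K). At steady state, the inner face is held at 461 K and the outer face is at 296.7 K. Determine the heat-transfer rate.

Q = 559 W

Series thermal resistances, inner to outer:
  R_aluminium = L/(kA) = 0.00301/(211·1.96) = 7.278×10^-6 K/W
  R_calcium silicate = L/(kA) = 0.0342/(0.0595·1.96) = 0.2933 K/W
  R_titanium = L/(kA) = 0.0139/(20.4·1.96) = 3.476×10^-4 K/W
  R_stainless steel = L/(kA) = 0.00340/(13.7·1.96) = 1.266×10^-4 K/W
ΣR = 7.278×10^-6 + 0.2933 + 3.476×10^-4 + 1.266×10^-4 = 0.2938 K/W
Q = ΔT/ΣR = (461 K − 296.7 K)/0.2938 = 559 W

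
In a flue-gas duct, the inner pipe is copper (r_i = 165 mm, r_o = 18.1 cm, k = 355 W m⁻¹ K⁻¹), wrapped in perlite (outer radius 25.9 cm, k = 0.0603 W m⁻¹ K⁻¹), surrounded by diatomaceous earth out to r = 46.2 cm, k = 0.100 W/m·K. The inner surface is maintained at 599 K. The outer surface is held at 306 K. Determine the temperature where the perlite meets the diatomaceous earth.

T = 451 K

Series thermal resistances, inner to outer:
  R'_copper = ln(0.181/0.165)/(2πk) = 0.09255/(2π·355) = 4.149×10^-5 m·K/W
  R'_perlite = ln(0.259/0.181)/(2πk) = 0.3583/(2π·0.0603) = 0.9458 m·K/W
  R'_diatomaceous earth = ln(0.462/0.259)/(2πk) = 0.5787/(2π·0.100) = 0.9211 m·K/W
ΣR = 4.149×10^-5 + 0.9458 + 0.9211 = 1.867 m·K/W
Q' = ΔT/ΣR = (599 K − 306 K)/1.867 = 156.9 W/m
From the inner boundary to the perlite/diatomaceous earth interface, ΣR_partial = 0.9458 m·K/W.
T_interface = T_in − Q'·ΣR_partial = 599 K − (156.9)(0.9458) = 451 K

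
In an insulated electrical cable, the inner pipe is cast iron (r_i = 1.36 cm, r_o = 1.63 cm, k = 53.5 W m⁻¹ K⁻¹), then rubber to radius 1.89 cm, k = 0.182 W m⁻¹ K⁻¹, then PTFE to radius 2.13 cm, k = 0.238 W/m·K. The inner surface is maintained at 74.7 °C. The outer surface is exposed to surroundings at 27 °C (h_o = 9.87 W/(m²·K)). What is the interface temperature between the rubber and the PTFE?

T = 68.3 °C

Treat each layer as a resistance in series:
  R'_cast iron = ln(0.0163/0.0136)/(2πk) = 0.1811/(2π·53.5) = 5.387×10^-4 m·K/W
  R'_rubber = ln(0.0189/0.0163)/(2πk) = 0.1480/(2π·0.182) = 0.1294 m·K/W
  R'_PTFE = ln(0.0213/0.0189)/(2πk) = 0.1195/(2π·0.238) = 0.07994 m·K/W
  R'_conv,out = 1/(2πr h) = 1/(2π·0.0213·9.87) = 0.7570 m·K/W
ΣR = 5.387×10^-4 + 0.1294 + 0.07994 + 0.7570 = 0.9669 m·K/W
Q' = ΔT/ΣR = (74.7 °C − 27 °C)/0.9669 = 49.33 W/m
From the inner boundary to the rubber/PTFE interface, ΣR_partial = 0.1299 m·K/W.
T_interface = T_in − Q'·ΣR_partial = 74.7 °C − (49.33)(0.1299) = 68.3 °C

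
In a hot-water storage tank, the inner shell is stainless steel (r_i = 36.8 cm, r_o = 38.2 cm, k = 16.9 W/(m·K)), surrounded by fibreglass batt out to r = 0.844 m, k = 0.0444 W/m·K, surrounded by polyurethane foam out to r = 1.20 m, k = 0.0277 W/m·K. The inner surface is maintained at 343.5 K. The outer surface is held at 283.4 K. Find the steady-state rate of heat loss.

Resistance network (inner→outer):
  R_stainless steel = (1/0.368 − 1/0.382)/(4πk) = 0.09959/(4π·16.9) = 4.689×10^-4 K/W
  R_fibreglass batt = (1/0.382 − 1/0.844)/(4πk) = 1.433/(4π·0.0444) = 2.568 K/W
  R_polyurethane foam = (1/0.844 − 1/1.20)/(4πk) = 0.3515/(4π·0.0277) = 1.010 K/W
ΣR = 4.689×10^-4 + 2.568 + 1.010 = 3.578 K/W
Q = ΔT/ΣR = (343.5 K − 283.4 K)/3.578 = 16.8 W

Q = 16.8 W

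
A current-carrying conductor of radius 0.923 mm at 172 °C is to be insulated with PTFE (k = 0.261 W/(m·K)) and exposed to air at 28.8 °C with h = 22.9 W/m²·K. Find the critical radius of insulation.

r_cr = 1.14 cm

For a cylinder, r_cr = k_ins/h = 0.261/22.9 = 0.0114 m = 1.14 cm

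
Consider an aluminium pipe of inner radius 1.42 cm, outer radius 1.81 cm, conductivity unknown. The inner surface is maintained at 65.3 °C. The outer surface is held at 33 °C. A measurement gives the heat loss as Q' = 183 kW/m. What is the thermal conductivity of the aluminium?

ΣR = ΔT/Q' = |65.3 − 33|/1.83×10^5 = 1.765×10^-4 m·K/W
ln(r₂/r₁)/(2πk) = 1.765×10^-4 ⇒ k = 0.2427/(2π·1.765×10^-4) = 219 W/m·K

k = 219 W/m·K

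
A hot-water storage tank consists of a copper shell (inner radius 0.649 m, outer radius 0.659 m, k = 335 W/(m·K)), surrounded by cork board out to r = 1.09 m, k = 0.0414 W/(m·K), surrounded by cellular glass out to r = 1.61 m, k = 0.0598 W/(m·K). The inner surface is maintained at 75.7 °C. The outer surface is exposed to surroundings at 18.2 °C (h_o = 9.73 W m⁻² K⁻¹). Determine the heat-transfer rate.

Q = 37.1 W

Treat each layer as a resistance in series:
  R_copper = (1/0.649 − 1/0.659)/(4πk) = 0.02338/(4π·335) = 5.554×10^-6 K/W
  R_cork board = (1/0.659 − 1/1.09)/(4πk) = 0.6000/(4π·0.0414) = 1.153 K/W
  R_cellular glass = (1/1.09 − 1/1.61)/(4πk) = 0.2963/(4π·0.0598) = 0.3943 K/W
  R_conv,out = 1/(4πr²h) = 1/(4π·1.61²·9.73) = 0.003155 K/W
ΣR = 5.554×10^-6 + 1.153 + 0.3943 + 0.003155 = 1.550 K/W
Q = ΔT/ΣR = (75.7 °C − 18.2 °C)/1.550 = 37.1 W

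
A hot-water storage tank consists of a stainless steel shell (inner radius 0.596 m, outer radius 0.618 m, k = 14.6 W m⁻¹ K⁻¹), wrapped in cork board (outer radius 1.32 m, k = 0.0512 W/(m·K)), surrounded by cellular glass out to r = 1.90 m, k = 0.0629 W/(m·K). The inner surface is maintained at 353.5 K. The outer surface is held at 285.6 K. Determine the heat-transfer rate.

Q = 41.6 W

Series thermal resistances, inner to outer:
  R_stainless steel = (1/0.596 − 1/0.618)/(4πk) = 0.05973/(4π·14.6) = 3.256×10^-4 K/W
  R_cork board = (1/0.618 − 1/1.32)/(4πk) = 0.8605/(4π·0.0512) = 1.338 K/W
  R_cellular glass = (1/1.32 − 1/1.90)/(4πk) = 0.2313/(4π·0.0629) = 0.2926 K/W
ΣR = 3.256×10^-4 + 1.338 + 0.2926 = 1.631 K/W
Q = ΔT/ΣR = (353.5 K − 285.6 K)/1.631 = 41.6 W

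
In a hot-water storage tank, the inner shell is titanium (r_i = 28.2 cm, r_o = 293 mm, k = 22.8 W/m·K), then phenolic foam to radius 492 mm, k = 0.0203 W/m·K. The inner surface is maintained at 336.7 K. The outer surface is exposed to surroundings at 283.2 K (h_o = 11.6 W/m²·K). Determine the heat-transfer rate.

Q = 9.83 W

Series thermal resistances, inner to outer:
  R_titanium = (1/0.282 − 1/0.293)/(4πk) = 0.1331/(4π·22.8) = 4.647×10^-4 K/W
  R_phenolic foam = (1/0.293 − 1/0.492)/(4πk) = 1.380/(4π·0.0203) = 5.411 K/W
  R_conv,out = 1/(4πr²h) = 1/(4π·0.492²·11.6) = 0.02834 K/W
ΣR = 4.647×10^-4 + 5.411 + 0.02834 = 5.440 K/W
Q = ΔT/ΣR = (336.7 K − 283.2 K)/5.440 = 9.83 W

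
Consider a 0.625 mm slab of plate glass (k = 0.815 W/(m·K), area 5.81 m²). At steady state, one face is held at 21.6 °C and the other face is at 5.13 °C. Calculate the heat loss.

Q = kA·ΔT/L = 0.815 × 5.81 × |21.6 °C − 5.13 °C| / 6.25×10^-4 = 1.25×10^5 W

Q = 125 kW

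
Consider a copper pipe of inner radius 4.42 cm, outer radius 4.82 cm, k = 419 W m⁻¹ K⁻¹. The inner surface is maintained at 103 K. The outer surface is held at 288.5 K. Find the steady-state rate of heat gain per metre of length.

Q' = 2πk·ΔT/ln(r₂/r₁) = 2π × 419 × 185.5 / ln(0.0482/0.0442) = 5.64×10^6 W/m

Q' = 5.64×10^6 W/m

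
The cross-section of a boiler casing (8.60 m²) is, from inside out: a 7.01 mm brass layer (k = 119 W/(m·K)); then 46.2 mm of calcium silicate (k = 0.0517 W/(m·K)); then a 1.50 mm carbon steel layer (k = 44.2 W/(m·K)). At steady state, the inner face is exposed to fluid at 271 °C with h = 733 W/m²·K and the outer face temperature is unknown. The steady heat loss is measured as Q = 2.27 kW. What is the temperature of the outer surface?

T_out = 34.7 °C

Series resistances:
  R_conv,in = 1/(hA) = 1/(733·8.60) = 1.586×10^-4 K/W
  R_brass = L/(kA) = 0.00701/(119·8.60) = 6.850×10^-6 K/W
  R_calcium silicate = L/(kA) = 0.0462/(0.0517·8.60) = 0.1039 K/W
  R_carbon steel = L/(kA) = 0.00150/(44.2·8.60) = 3.946×10^-6 K/W
ΣR = 0.1041 K/W
ΔT = Q·ΣR = 2270 × 0.1041 = 236.3 K
Heat flows outward, so T_out = T_in − ΔT = 271 − 236.3 = 34.7 °C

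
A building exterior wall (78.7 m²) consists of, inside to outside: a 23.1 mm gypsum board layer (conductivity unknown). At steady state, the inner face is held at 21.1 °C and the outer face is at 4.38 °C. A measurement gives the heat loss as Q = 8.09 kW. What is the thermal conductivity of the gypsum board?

ΣR = ΔT/Q = |21.1 − 4.38|/8090 = 0.002067 K/W
L/(kA) = 0.002067 ⇒ k = 0.0231/(0.002067·78.7) = 0.142 W/m·K

k = 0.142 W/m·K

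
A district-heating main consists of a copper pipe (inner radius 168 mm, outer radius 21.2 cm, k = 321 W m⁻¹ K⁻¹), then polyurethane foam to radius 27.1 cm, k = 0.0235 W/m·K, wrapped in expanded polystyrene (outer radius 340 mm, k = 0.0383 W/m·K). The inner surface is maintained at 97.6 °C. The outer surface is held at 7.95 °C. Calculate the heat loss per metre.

Resistance network (inner→outer):
  R'_copper = ln(0.212/0.168)/(2πk) = 0.2326/(2π·321) = 1.153×10^-4 m·K/W
  R'_polyurethane foam = ln(0.271/0.212)/(2πk) = 0.2455/(2π·0.0235) = 1.663 m·K/W
  R'_expanded polystyrene = ln(0.340/0.271)/(2πk) = 0.2268/(2π·0.0383) = 0.9426 m·K/W
ΣR = 1.153×10^-4 + 1.663 + 0.9426 = 2.606 m·K/W
Q' = ΔT/ΣR = (97.6 °C − 7.95 °C)/2.606 = 34.4 W/m

Q' = 34.4 W/m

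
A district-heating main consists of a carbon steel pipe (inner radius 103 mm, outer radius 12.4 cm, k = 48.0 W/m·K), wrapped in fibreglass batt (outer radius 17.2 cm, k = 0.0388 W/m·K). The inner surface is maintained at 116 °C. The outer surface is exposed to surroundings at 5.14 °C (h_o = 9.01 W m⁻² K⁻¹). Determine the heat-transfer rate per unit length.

Q' = 76.7 W/m

Treat each layer as a resistance in series:
  R'_carbon steel = ln(0.124/0.103)/(2πk) = 0.1856/(2π·48.0) = 6.152×10^-4 m·K/W
  R'_fibreglass batt = ln(0.172/0.124)/(2πk) = 0.3272/(2π·0.0388) = 1.342 m·K/W
  R'_conv,out = 1/(2πr h) = 1/(2π·0.172·9.01) = 0.1027 m·K/W
ΣR = 6.152×10^-4 + 1.342 + 0.1027 = 1.445 m·K/W
Q' = ΔT/ΣR = (116 °C − 5.14 °C)/1.445 = 76.7 W/m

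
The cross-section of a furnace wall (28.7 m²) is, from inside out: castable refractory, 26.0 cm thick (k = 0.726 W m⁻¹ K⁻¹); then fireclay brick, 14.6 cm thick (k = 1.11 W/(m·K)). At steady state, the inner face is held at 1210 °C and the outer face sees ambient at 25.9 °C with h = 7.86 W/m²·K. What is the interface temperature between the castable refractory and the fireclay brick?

T = 523 °C

Series thermal resistances, inner to outer:
  R_castable refractory = L/(kA) = 0.260/(0.726·28.7) = 0.01248 K/W
  R_fireclay brick = L/(kA) = 0.146/(1.11·28.7) = 0.004583 K/W
  R_conv,out = 1/(hA) = 1/(7.86·28.7) = 0.004433 K/W
ΣR = 0.01248 + 0.004583 + 0.004433 = 0.02150 K/W
Q = ΔT/ΣR = (1210 °C − 25.9 °C)/0.02150 = 55070 W
From the inner boundary to the castable refractory/fireclay brick interface, ΣR_partial = 0.01248 K/W.
T_interface = T_in − Q·ΣR_partial = 1210 °C − (55070)(0.01248) = 523 °C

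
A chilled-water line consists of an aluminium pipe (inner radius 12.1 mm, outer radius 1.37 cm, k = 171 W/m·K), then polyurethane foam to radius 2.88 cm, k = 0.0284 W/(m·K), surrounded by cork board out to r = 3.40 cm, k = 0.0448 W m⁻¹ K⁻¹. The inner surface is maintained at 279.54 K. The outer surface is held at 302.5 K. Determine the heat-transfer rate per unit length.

Treat each layer as a resistance in series:
  R'_aluminium = ln(0.0137/0.0121)/(2πk) = 0.1242/(2π·171) = 1.156×10^-4 m·K/W
  R'_polyurethane foam = ln(0.0288/0.0137)/(2πk) = 0.7430/(2π·0.0284) = 4.164 m·K/W
  R'_cork board = ln(0.0340/0.0288)/(2πk) = 0.1660/(2π·0.0448) = 0.5897 m·K/W
ΣR = 1.156×10^-4 + 4.164 + 0.5897 = 4.754 m·K/W
Q' = ΔT/ΣR = (279.54 K − 302.5 K)/4.754 = -4.83 W/m
(Negative Q' ⇒ heat flows inward; heat gain = 4.83 W/m.)

Q' = 4.83 W/m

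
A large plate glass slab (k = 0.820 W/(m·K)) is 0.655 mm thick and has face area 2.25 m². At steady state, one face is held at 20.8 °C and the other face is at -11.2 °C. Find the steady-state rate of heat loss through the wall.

Q = 90.1 kW

Q = kA·ΔT/L = 0.820 × 2.25 × |20.8 °C − -11.2 °C| / 6.55×10^-4 = 90100 W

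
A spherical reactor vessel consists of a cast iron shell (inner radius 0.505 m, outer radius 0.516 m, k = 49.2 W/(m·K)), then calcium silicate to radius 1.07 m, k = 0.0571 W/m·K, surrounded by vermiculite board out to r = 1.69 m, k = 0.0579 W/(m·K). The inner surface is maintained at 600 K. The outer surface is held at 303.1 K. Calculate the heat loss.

Resistance network (inner→outer):
  R_cast iron = (1/0.505 − 1/0.516)/(4πk) = 0.04221/(4π·49.2) = 6.828×10^-5 K/W
  R_calcium silicate = (1/0.516 − 1/1.07)/(4πk) = 1.003/(4π·0.0571) = 1.398 K/W
  R_vermiculite board = (1/1.07 − 1/1.69)/(4πk) = 0.3429/(4π·0.0579) = 0.4712 K/W
ΣR = 6.828×10^-5 + 1.398 + 0.4712 = 1.869 K/W
Q = ΔT/ΣR = (600 K − 303.1 K)/1.869 = 159 W

Q = 159 W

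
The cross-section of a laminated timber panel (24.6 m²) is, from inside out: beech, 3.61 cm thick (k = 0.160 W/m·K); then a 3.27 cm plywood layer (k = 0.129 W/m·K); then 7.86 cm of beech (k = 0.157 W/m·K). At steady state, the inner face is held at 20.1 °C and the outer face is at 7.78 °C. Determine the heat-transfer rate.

Series thermal resistances, inner to outer:
  R_beech = L/(kA) = 0.0361/(0.160·24.6) = 0.009172 K/W
  R_plywood = L/(kA) = 0.0327/(0.129·24.6) = 0.01030 K/W
  R_beech = L/(kA) = 0.0786/(0.157·24.6) = 0.02035 K/W
ΣR = 0.009172 + 0.01030 + 0.02035 = 0.03982 K/W
Q = ΔT/ΣR = (20.1 °C − 7.78 °C)/0.03982 = 309 W

Q = 309 W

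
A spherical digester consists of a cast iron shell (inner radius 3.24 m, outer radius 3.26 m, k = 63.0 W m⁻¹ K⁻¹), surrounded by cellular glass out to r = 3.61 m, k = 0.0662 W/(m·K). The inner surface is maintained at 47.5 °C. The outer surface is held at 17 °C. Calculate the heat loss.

Series thermal resistances, inner to outer:
  R_cast iron = (1/3.24 − 1/3.26)/(4πk) = 0.001894/(4π·63.0) = 2.392×10^-6 K/W
  R_cellular glass = (1/3.26 − 1/3.61)/(4πk) = 0.02974/(4π·0.0662) = 0.03575 K/W
ΣR = 2.392×10^-6 + 0.03575 = 0.03575 K/W
Q = ΔT/ΣR = (47.5 °C − 17 °C)/0.03575 = 853 W

Q = 853 W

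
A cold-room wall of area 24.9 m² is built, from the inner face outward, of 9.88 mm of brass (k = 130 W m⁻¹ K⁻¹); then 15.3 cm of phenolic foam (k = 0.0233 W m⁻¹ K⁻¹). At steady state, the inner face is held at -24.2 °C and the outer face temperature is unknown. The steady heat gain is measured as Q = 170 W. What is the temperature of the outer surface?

Series resistances:
  R_brass = L/(kA) = 0.00988/(130·24.9) = 3.052×10^-6 K/W
  R_phenolic foam = L/(kA) = 0.153/(0.0233·24.9) = 0.2637 K/W
ΣR = 0.2637 K/W
ΔT = Q·ΣR = 170 × 0.2637 = 44.83 K
Heat flows inward, so T_out = T_in + ΔT = -24.2 + 44.83 = 20.6 °C

T_out = 20.6 °C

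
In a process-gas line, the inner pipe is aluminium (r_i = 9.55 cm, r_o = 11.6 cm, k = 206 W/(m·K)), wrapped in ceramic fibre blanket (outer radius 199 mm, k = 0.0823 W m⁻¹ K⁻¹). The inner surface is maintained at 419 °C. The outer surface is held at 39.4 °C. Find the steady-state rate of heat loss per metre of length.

Series thermal resistances, inner to outer:
  R'_aluminium = ln(0.116/0.0955)/(2πk) = 0.1945/(2π·206) = 1.502×10^-4 m·K/W
  R'_ceramic fibre blanket = ln(0.199/0.116)/(2πk) = 0.5397/(2π·0.0823) = 1.044 m·K/W
ΣR = 1.502×10^-4 + 1.044 = 1.044 m·K/W
Q' = ΔT/ΣR = (419 °C − 39.4 °C)/1.044 = 364 W/m

Q' = 364 W/m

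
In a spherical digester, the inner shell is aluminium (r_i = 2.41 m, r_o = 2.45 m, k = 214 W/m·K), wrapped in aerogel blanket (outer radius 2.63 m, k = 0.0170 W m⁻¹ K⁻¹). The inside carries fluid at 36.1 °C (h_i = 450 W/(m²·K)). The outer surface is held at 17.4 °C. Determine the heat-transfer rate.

Q = 143 W

Resistance network (inner→outer):
  R_conv,in = 1/(4πr²h) = 1/(4π·2.41²·450) = 3.045×10^-5 K/W
  R_aluminium = (1/2.41 − 1/2.45)/(4πk) = 0.006774/(4π·214) = 2.519×10^-6 K/W
  R_aerogel blanket = (1/2.45 − 1/2.63)/(4πk) = 0.02794/(4π·0.0170) = 0.1308 K/W
ΣR = 3.045×10^-5 + 2.519×10^-6 + 0.1308 = 0.1308 K/W
Q = ΔT/ΣR = (36.1 °C − 17.4 °C)/0.1308 = 143 W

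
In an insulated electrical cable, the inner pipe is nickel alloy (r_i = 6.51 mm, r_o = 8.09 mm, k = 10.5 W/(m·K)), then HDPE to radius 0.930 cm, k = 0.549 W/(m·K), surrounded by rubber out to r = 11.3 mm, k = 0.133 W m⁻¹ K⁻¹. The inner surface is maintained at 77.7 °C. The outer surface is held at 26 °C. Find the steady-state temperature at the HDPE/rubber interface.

Series thermal resistances, inner to outer:
  R'_nickel alloy = ln(0.00809/0.00651)/(2πk) = 0.2173/(2π·10.5) = 0.003294 m·K/W
  R'_HDPE = ln(0.00930/0.00809)/(2πk) = 0.1394/(2π·0.549) = 0.04041 m·K/W
  R'_rubber = ln(0.0113/0.00930)/(2πk) = 0.1948/(2π·0.133) = 0.2331 m·K/W
ΣR = 0.003294 + 0.04041 + 0.2331 = 0.2768 m·K/W
Q' = ΔT/ΣR = (77.7 °C − 26 °C)/0.2768 = 186.8 W/m
From the inner boundary to the HDPE/rubber interface, ΣR_partial = 0.04370 m·K/W.
T_interface = T_in − Q'·ΣR_partial = 77.7 °C − (186.8)(0.04370) = 69.5 °C

T = 69.5 °C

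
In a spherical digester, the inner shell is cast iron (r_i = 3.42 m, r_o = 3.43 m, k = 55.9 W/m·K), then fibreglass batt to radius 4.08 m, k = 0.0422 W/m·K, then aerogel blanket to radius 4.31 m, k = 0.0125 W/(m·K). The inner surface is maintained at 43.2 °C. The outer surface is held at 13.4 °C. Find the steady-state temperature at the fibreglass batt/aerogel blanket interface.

Resistance network (inner→outer):
  R_cast iron = (1/3.42 − 1/3.43)/(4πk) = 8.525×10^-4/(4π·55.9) = 1.214×10^-6 K/W
  R_fibreglass batt = (1/3.43 − 1/4.08)/(4πk) = 0.04645/(4π·0.0422) = 0.08759 K/W
  R_aerogel blanket = (1/4.08 − 1/4.31)/(4πk) = 0.01308/(4π·0.0125) = 0.08327 K/W
ΣR = 1.214×10^-6 + 0.08759 + 0.08327 = 0.1709 K/W
Q = ΔT/ΣR = (43.2 °C − 13.4 °C)/0.1709 = 174.4 W
From the inner boundary to the fibreglass batt/aerogel blanket interface, ΣR_partial = 0.08759 K/W.
T_interface = T_in − Q·ΣR_partial = 43.2 °C − (174.4)(0.08759) = 27.9 °C

T = 27.9 °C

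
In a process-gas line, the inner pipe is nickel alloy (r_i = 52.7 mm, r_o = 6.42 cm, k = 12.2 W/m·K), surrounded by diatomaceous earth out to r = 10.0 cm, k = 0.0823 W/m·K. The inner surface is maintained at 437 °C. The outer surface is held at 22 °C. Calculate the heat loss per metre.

Q' = 483 W/m

Treat each layer as a resistance in series:
  R'_nickel alloy = ln(0.0642/0.0527)/(2πk) = 0.1974/(2π·12.2) = 0.002575 m·K/W
  R'_diatomaceous earth = ln(0.100/0.0642)/(2πk) = 0.4432/(2π·0.0823) = 0.8570 m·K/W
ΣR = 0.002575 + 0.8570 = 0.8596 m·K/W
Q' = ΔT/ΣR = (437 °C − 22 °C)/0.8596 = 483 W/m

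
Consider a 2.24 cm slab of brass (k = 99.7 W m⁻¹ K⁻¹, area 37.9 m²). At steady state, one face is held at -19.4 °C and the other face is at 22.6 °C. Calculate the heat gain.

Q = 7080 kW

Q = kA·ΔT/L = 99.7 × 37.9 × |-19.4 °C − 22.6 °C| / 0.0224 = 7.08×10^6 W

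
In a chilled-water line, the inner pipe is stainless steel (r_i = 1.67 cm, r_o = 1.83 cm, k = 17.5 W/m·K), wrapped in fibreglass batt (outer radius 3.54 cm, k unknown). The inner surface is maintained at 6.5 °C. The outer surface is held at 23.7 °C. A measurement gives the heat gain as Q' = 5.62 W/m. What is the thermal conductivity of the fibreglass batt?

ΣR = ΔT/Q' = |6.5 − 23.7|/5.62 = 3.060 m·K/W
Known resistances:
  R'_stainless steel = ln(0.0183/0.0167)/(2πk) = 0.09149/(2π·17.5) = 8.321×10^-4 m·K/W
R_fibreglass batt = ΣR − ΣR_known = 3.060 − 8.321×10^-4 = 3.059 m·K/W
ln(r₂/r₁)/(2πk) = 3.059 ⇒ k = 0.6598/(2π·3.059) = 0.0343 W/m·K

k = 0.0343 W/m·K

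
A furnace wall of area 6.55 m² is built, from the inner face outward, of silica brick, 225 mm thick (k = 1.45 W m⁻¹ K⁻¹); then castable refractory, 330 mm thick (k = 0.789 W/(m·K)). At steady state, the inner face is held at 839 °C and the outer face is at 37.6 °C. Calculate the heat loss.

Resistance network (inner→outer):
  R_silica brick = L/(kA) = 0.225/(1.45·6.55) = 0.02369 K/W
  R_castable refractory = L/(kA) = 0.330/(0.789·6.55) = 0.06386 K/W
ΣR = 0.02369 + 0.06386 = 0.08755 K/W
Q = ΔT/ΣR = (839 °C − 37.6 °C)/0.08755 = 9150 W

Q = 9150 W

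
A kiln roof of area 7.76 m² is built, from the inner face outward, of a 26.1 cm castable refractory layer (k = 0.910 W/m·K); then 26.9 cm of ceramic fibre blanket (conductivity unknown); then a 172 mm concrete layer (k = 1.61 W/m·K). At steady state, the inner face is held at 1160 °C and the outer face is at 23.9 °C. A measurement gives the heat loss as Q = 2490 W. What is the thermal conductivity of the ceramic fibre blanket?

ΣR = ΔT/Q = |1160 − 23.9|/2490 = 0.4563 K/W
Known resistances:
  R_castable refractory = L/(kA) = 0.261/(0.910·7.76) = 0.03696 K/W
  R_concrete = L/(kA) = 0.172/(1.61·7.76) = 0.01377 K/W
R_ceramic fibre blanket = ΣR − ΣR_known = 0.4563 − 0.05073 = 0.4056 K/W
L/(kA) = 0.4056 ⇒ k = 0.269/(0.4056·7.76) = 0.0855 W/m·K

k = 0.0855 W/m·K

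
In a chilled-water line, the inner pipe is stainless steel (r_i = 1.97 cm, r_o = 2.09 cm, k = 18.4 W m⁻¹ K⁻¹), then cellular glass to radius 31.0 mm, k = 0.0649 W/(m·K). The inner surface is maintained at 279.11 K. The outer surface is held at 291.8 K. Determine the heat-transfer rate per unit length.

Series thermal resistances, inner to outer:
  R'_stainless steel = ln(0.0209/0.0197)/(2πk) = 0.05913/(2π·18.4) = 5.115×10^-4 m·K/W
  R'_cellular glass = ln(0.0310/0.0209)/(2πk) = 0.3942/(2π·0.0649) = 0.9668 m·K/W
ΣR = 5.115×10^-4 + 0.9668 = 0.9673 m·K/W
Q' = ΔT/ΣR = (279.11 K − 291.8 K)/0.9673 = -13.1 W/m
(Negative Q' ⇒ heat flows inward; heat gain = 13.1 W/m.)

Q' = 13.1 W/m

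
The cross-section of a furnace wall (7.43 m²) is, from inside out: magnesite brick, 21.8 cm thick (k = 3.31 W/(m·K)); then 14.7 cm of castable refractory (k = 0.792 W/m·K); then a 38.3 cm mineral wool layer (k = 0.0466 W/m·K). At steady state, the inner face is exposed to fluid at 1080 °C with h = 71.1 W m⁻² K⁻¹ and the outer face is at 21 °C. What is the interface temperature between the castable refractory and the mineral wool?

Treat each layer as a resistance in series:
  R_conv,in = 1/(hA) = 1/(71.1·7.43) = 0.001893 K/W
  R_magnesite brick = L/(kA) = 0.218/(3.31·7.43) = 0.008864 K/W
  R_castable refractory = L/(kA) = 0.147/(0.792·7.43) = 0.02498 K/W
  R_mineral wool = L/(kA) = 0.383/(0.0466·7.43) = 1.106 K/W
ΣR = 0.001893 + 0.008864 + 0.02498 + 1.106 = 1.142 K/W
Q = ΔT/ΣR = (1080 °C − 21 °C)/1.142 = 927.3 W
From the inner boundary to the castable refractory/mineral wool interface, ΣR_partial = 0.03574 K/W.
T_interface = T_in − Q·ΣR_partial = 1080 °C − (927.3)(0.03574) = 1047 °C

T = 1047 °C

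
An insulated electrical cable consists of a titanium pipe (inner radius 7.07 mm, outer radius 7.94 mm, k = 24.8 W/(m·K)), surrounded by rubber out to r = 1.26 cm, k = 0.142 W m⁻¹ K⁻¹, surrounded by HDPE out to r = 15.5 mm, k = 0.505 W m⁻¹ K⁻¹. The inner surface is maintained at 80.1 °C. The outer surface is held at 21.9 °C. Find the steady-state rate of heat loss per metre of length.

Treat each layer as a resistance in series:
  R'_titanium = ln(0.00794/0.00707)/(2πk) = 0.1161/(2π·24.8) = 7.448×10^-4 m·K/W
  R'_rubber = ln(0.0126/0.00794)/(2πk) = 0.4618/(2π·0.142) = 0.5176 m·K/W
  R'_HDPE = ln(0.0155/0.0126)/(2πk) = 0.2071/(2π·0.505) = 0.06528 m·K/W
ΣR = 7.448×10^-4 + 0.5176 + 0.06528 = 0.5836 m·K/W
Q' = ΔT/ΣR = (80.1 °C − 21.9 °C)/0.5836 = 99.7 W/m

Q' = 99.7 W/m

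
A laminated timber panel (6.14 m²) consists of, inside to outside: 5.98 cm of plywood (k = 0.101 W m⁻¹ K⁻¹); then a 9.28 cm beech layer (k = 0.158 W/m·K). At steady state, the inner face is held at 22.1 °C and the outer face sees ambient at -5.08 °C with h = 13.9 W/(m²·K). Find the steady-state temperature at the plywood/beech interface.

Resistance network (inner→outer):
  R_plywood = L/(kA) = 0.0598/(0.101·6.14) = 0.09643 K/W
  R_beech = L/(kA) = 0.0928/(0.158·6.14) = 0.09566 K/W
  R_conv,out = 1/(hA) = 1/(13.9·6.14) = 0.01172 K/W
ΣR = 0.09643 + 0.09566 + 0.01172 = 0.2038 K/W
Q = ΔT/ΣR = (22.1 °C − -5.08 °C)/0.2038 = 133.4 W
From the inner boundary to the plywood/beech interface, ΣR_partial = 0.09643 K/W.
T_interface = T_in − Q·ΣR_partial = 22.1 °C − (133.4)(0.09643) = 9.24 °C

T = 9.24 °C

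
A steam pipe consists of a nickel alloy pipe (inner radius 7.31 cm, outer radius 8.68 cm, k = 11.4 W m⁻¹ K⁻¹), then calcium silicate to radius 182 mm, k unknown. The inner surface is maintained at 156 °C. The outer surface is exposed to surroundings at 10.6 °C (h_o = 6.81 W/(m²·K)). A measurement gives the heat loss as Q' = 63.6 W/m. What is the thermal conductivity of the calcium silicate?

k = 0.0547 W/m·K

ΣR = ΔT/Q' = |156 − 10.6|/63.6 = 2.286 m·K/W
Known resistances:
  R'_nickel alloy = ln(0.0868/0.0731)/(2πk) = 0.1718/(2π·11.4) = 0.002398 m·K/W
  R'_conv,out = 1/(2πr h) = 1/(2π·0.182·6.81) = 0.1284 m·K/W
R_calcium silicate = ΣR − ΣR_known = 2.286 − 0.1308 = 2.155 m·K/W
ln(r₂/r₁)/(2πk) = 2.155 ⇒ k = 0.7404/(2π·2.155) = 0.0547 W/m·K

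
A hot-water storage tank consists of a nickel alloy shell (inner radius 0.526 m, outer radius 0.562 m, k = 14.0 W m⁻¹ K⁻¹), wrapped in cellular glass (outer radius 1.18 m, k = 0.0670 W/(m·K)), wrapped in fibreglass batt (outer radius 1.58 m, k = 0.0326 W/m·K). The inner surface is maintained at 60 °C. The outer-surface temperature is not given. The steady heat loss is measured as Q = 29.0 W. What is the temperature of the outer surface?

T_out = 12.7 °C

Sum the resistances:
  R_nickel alloy = (1/0.526 − 1/0.562)/(4πk) = 0.1218/(4π·14.0) = 6.922×10^-4 K/W
  R_cellular glass = (1/0.562 − 1/1.18)/(4πk) = 0.9319/(4π·0.0670) = 1.107 K/W
  R_fibreglass batt = (1/1.18 − 1/1.58)/(4πk) = 0.2145/(4π·0.0326) = 0.5237 K/W
ΣR = 1.631 K/W
ΔT = Q·ΣR = 29.0 × 1.631 = 47.30 K
Heat flows outward, so T_out = T_in − ΔT = 60 − 47.30 = 12.7 °C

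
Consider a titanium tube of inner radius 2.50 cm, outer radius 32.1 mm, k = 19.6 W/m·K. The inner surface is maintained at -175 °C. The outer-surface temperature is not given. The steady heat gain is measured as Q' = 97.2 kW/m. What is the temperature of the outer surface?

T_out = 22.3 °C

Sum the resistances:
  R'_titanium = ln(0.0321/0.0250)/(2πk) = 0.2500/(2π·19.6) = 0.002030 m·K/W
ΣR = 0.002030 m·K/W
ΔT = Q'·ΣR = 97200 × 0.002030 = 197.3 K
Heat flows inward, so T_out = T_in + ΔT = -175 + 197.3 = 22.3 °C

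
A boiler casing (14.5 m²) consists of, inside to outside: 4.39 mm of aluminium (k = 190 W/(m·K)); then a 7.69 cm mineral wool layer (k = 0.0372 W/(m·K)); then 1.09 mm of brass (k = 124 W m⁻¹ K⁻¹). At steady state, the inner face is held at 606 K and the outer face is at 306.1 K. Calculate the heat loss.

Q = 2.10 kW

Series thermal resistances, inner to outer:
  R_aluminium = L/(kA) = 0.00439/(190·14.5) = 1.593×10^-6 K/W
  R_mineral wool = L/(kA) = 0.0769/(0.0372·14.5) = 0.1426 K/W
  R_brass = L/(kA) = 0.00109/(124·14.5) = 6.062×10^-7 K/W
ΣR = 1.593×10^-6 + 0.1426 + 6.062×10^-7 = 0.1426 K/W
Q = ΔT/ΣR = (606 K − 306.1 K)/0.1426 = 2100 W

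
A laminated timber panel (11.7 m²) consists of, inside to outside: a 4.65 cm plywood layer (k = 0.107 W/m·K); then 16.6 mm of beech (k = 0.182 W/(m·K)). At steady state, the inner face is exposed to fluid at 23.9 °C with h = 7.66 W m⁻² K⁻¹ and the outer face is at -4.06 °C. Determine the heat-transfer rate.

Resistance network (inner→outer):
  R_conv,in = 1/(hA) = 1/(7.66·11.7) = 0.01116 K/W
  R_plywood = L/(kA) = 0.0465/(0.107·11.7) = 0.03714 K/W
  R_beech = L/(kA) = 0.0166/(0.182·11.7) = 0.007796 K/W
ΣR = 0.01116 + 0.03714 + 0.007796 = 0.05610 K/W
Q = ΔT/ΣR = (23.9 °C − -4.06 °C)/0.05610 = 498 W

Q = 498 W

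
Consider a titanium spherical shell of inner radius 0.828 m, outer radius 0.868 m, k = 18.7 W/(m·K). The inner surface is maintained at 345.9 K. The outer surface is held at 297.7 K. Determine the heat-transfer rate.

Q = 204 kW

Q = 4πk·ΔT/(1/r₁ − 1/r₂) = 4π × 18.7 × 48.2 / (1/0.828 − 1/0.868) = 2.04×10^5 W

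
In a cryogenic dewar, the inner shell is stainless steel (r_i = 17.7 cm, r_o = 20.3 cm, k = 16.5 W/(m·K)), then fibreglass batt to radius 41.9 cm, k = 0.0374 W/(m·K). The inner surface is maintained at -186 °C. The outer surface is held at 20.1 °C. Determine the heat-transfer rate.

Q = 38.1 W

Resistance network (inner→outer):
  R_stainless steel = (1/0.177 − 1/0.203)/(4πk) = 0.7236/(4π·16.5) = 0.003490 K/W
  R_fibreglass batt = (1/0.203 − 1/0.419)/(4πk) = 2.539/(4π·0.0374) = 5.403 K/W
ΣR = 0.003490 + 5.403 = 5.406 K/W
Q = ΔT/ΣR = (-186 °C − 20.1 °C)/5.406 = -38.1 W
(Negative Q ⇒ heat flows inward; heat gain = 38.1 W.)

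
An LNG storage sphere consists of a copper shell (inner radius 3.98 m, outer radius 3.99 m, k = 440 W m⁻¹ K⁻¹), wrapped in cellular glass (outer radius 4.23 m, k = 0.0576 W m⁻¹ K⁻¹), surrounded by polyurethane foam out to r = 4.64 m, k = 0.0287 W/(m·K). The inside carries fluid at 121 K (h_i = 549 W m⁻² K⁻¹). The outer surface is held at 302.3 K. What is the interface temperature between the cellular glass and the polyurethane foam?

T = 167 K

Treat each layer as a resistance in series:
  R_conv,in = 1/(4πr²h) = 1/(4π·3.98²·549) = 9.151×10^-6 K/W
  R_copper = (1/3.98 − 1/3.99)/(4πk) = 6.297×10^-4/(4π·440) = 1.139×10^-7 K/W
  R_cellular glass = (1/3.99 − 1/4.23)/(4πk) = 0.01422/(4π·0.0576) = 0.01965 K/W
  R_polyurethane foam = (1/4.23 − 1/4.64)/(4πk) = 0.02089/(4π·0.0287) = 0.05792 K/W
ΣR = 9.151×10^-6 + 1.139×10^-7 + 0.01965 + 0.05792 = 0.07758 K/W
Q = ΔT/ΣR = (121 K − 302.3 K)/0.07758 = -2337 W
From the inner boundary to the cellular glass/polyurethane foam interface, ΣR_partial = 0.01966 K/W.
T_interface = T_in − Q·ΣR_partial = 121 K − (-2337)(0.01966) = 167 K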